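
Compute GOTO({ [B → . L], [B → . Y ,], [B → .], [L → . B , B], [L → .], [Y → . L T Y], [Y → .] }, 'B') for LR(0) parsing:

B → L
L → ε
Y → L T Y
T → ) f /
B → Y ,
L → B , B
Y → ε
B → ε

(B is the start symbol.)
GOTO(I, 'B') = CLOSURE({ [A → αX.β] : [A → α.Xβ] ∈ I, X = 'B' })

Items with dot before 'B', with the dot advanced:
  [L → . B , B] → [L → B . , B]
Closure adds nothing (no advanced item has the dot before a non-terminal).

GOTO = { [L → B . , B] }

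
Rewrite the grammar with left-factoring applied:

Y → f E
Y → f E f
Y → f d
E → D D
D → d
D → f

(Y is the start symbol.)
Y → f Y'
Y' → E Y''
Y'' → ε
Y'' → f
Y' → d
E → D D
D → d
D → f

Left-factoring transforms A → αβ₁ | αβ₂ into A → αA' and A' → β₁ | β₂
(α is the longest common prefix among the alternatives). Repeat until
no nonterminal has two alternatives with a common prefix.

Round 1: Y has alternatives sharing prefix 'f'. Introduce Y': Y → f Y'
  Add: Y' → E
  Add: Y' → E f
  Add: Y' → d

Round 2: Y' has alternatives sharing prefix 'E'. Introduce Y'': Y' → E Y''
  Add: Y'' → ε
  Add: Y'' → f

No remaining common prefixes — done.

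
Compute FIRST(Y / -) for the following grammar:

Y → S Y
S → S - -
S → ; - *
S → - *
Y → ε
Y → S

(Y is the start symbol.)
{ '-', '/', ';' }

FIRST sets of the non-terminals involved (from the grammar, by fixed-point iteration):
  FIRST(Y) = { '-', ';', ε }

To compute FIRST(Y / -), process the symbols left to right:
Symbol Y is a non-terminal. Add FIRST(Y) \ {ε} = { '-', ';' }
Y is nullable (ε ∈ FIRST(Y)), continue to the next symbol.
Symbol / is a terminal. Add '/' and stop.
FIRST(Y / -) = { '-', '/', ';' }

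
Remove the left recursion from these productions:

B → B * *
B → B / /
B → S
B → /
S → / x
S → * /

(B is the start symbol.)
B → S B'
B → / B'
B' → * * B'
B' → / / B'
B' → ε
S → / x
S → * /

B is directly left-recursive. The standard transformation for
  A → A α₁ | ... | A α_m | β₁ | ... | β_n
is
  A  → β₁ A' | ... | β_n A'
  A' → α₁ A' | ... | α_m A' | ε

B → S becomes B → S B'
B → / becomes B → / B'
B → B * * becomes B' → * * B'
B → B / / becomes B' → / / B'
Add B' → ε

Productions for other non-terminals are unchanged:
  S → / x
  S → * /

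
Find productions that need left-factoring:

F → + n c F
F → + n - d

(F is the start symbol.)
Yes, F has productions with common prefix '+ n'

Left-factoring is needed when two productions for the same non-terminal
share a common prefix on the right-hand side.

Productions for F:
  F → + n c F
  F → + n - d

Found common prefix '+ n' in productions for F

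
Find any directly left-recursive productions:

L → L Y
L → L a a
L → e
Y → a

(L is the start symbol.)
Direct left recursion occurs when N → N α for some non-terminal N (the right-hand side begins with the left-hand side itself).

L → L Y: LEFT RECURSIVE (starts with L)
L → L a a: LEFT RECURSIVE (starts with L)
L → e: starts with e
Y → a: starts with a

The grammar has direct left recursion on: L.

Answer: Yes, L is left-recursive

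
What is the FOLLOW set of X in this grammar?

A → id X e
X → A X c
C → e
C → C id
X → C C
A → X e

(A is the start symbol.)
{ 'c', 'e' }

To compute FOLLOW(X), find every occurrence of X on a right-hand side N → α X β: add FIRST(β) \ {ε}, and if β is empty or nullable also add FOLLOW(N). Iterate to a fixed point.

In A → id X e: X is followed by e, add FIRST(e) \ {ε} = { 'e' }
In X → A X c: X is followed by c, add FIRST(c) \ {ε} = { 'c' }
In A → X e: X is followed by e, add FIRST(e) \ {ε} = { 'e' }

Taking the union: FOLLOW(X) = { 'c', 'e' }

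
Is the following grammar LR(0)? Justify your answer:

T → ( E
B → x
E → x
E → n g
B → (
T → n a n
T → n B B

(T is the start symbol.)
Augment with T' → T and build the canonical LR(0) collection (I0 = CLOSURE({[T' → . T]}), then GOTO on every symbol after a dot until no new states appear). It has 14 states:
  I0: { [T → . ( E], [T → . n B B], [T → . n a n], [T' → . T] }  — shift
  I1: { [E → . n g], [E → . x], [T → ( . E] }  — shift
  I2: { [T' → T .] }  — accept
  I3: { [B → . (], [B → . x], [T → n . B B], [T → n . a n] }  — shift
  I4: { [B → ( .] }  — reduce
  I5: { [B → . (], [B → . x], [T → n B . B] }  — shift
  I6: { [T → n a . n] }  — shift
  I7: { [B → x .] }  — reduce
  I8: { [T → n a n .] }  — reduce
  I9: { [T → n B B .] }  — reduce
  I10: { [T → ( E .] }  — reduce
  I11: { [E → n . g] }  — shift
  I12: { [E → x .] }  — reduce
  I13: { [E → n g .] }  — reduce

Every state is either a pure shift/goto state or contains exactly one complete item and nothing to shift — no conflicts. The grammar is LR(0).

Answer: Yes, the grammar is LR(0)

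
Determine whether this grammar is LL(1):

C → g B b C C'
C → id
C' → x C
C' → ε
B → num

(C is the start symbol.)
Relevant sets:
  FOLLOW(C') = { $, 'x' }

For C:
  PREDICT(C → g B b C C') = { 'g' }
  PREDICT(C → id) = { 'id' }
For C':
  PREDICT(C' → x C) = { 'x' }
  PREDICT(C' → ε) = { $, 'x' }
B has a single production, so nothing to check there.

Conflict found: Predict set conflict for C': { 'x' }
The grammar is NOT LL(1).

Answer: No. Predict set conflict for C': { 'x' }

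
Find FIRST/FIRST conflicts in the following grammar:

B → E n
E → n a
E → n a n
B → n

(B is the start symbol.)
FIRST sets of the non-terminals at (or reachable through a nullable prefix from) the front of some alternative:
  FIRST(E) = { 'n' }

Productions for B:
  B → E n: FIRST = { 'n' }
  B → n: FIRST = { 'n' }
Productions for E:
  E → n a: FIRST = { 'n' }
  E → n a n: FIRST = { 'n' }

Conflict for B: B → E n and B → n
  Overlap: { 'n' }
Conflict for E: E → n a and E → n a n
  Overlap: { 'n' }

Answer: Yes. B → E n / B → n on { 'n' }; E → n a / E → n a n on { 'n' }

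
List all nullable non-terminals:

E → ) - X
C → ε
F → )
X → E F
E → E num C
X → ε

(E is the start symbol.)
A non-terminal is nullable if it can derive ε (the empty string): either it has an ε-production, or it has a production whose right-hand side consists entirely of nullable non-terminals.

ε-productions: C → ε, X → ε
So C, X are immediately nullable.
No further non-terminal can be added: every production for the remaining non-terminals contains a terminal or a non-nullable non-terminal.
Nullable = { 'C', 'X' }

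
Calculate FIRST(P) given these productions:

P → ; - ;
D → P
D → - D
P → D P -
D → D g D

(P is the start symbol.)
{ '-', ';' }

To compute FIRST(P), examine every production with P on the left-hand side, reading each right-hand side left to right until a non-nullable symbol is reached.

FIRST sets of the other non-terminals involved (by the same procedure, iterated to a fixed point):
  FIRST(D) = { '-', ';' }

From P → ; - ;:
  - ';' is a terminal: add ';' and stop
From P → D P -:
  - D is a non-terminal: add FIRST(D) \ {ε} = { '-', ';' }
    D is not nullable, so stop

Collecting: FIRST(P) = { '-', ';' }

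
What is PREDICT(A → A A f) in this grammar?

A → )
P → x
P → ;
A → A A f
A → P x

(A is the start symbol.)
PREDICT(A → A A f) = (FIRST(RHS) \ {ε}) ∪ (FOLLOW(A) if ε ∈ FIRST(RHS), i.e. RHS ⇒* ε)
FIRST(A) = { ')', ';', 'x' }
FIRST(A A f) = { ')', ';', 'x' }
ε ∉ FIRST(A A f), so FOLLOW(A) is not added.
PREDICT(A → A A f) = { ')', ';', 'x' }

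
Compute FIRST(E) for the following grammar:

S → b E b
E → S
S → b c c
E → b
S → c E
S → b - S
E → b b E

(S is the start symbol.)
FIRST sets of the other non-terminals involved (by the same procedure, iterated to a fixed point):
  FIRST(S) = { 'b', 'c' }

From E → S:
  - S is a non-terminal: add FIRST(S) \ {ε} = { 'b', 'c' }
    S is not nullable, so stop
From E → b:
  - b is a terminal: add 'b' and stop
From E → b b E:
  - b is a terminal: add 'b' and stop

Collecting: FIRST(E) = { 'b', 'c' }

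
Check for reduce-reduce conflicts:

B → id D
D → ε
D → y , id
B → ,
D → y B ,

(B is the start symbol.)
Augment with B' → B and build the canonical LR(0) collection (I0 = CLOSURE({[B' → . B]}), then GOTO on every symbol after a dot until no new states appear). It has 10 states:
  I0: { [B → . ,], [B → . id D], [B' → . B] }  — shift
  I1: { [B → , .] }  — reduce
  I2: { [B' → B .] }  — accept
  I3: { [B → id . D], [D → . y , id], [D → . y B ,], [D → .] }  — shift, reduce
  I4: { [B → id D .] }  — reduce
  I5: { [B → . ,], [B → . id D], [D → y . , id], [D → y . B ,] }  — shift
  I6: { [B → , .], [D → y , . id] }  — shift, reduce
  I7: { [D → y B . ,] }  — shift
  I8: { [D → y B , .] }  — reduce
  I9: { [D → y , id .] }  — reduce

No state contains more than one complete item.

Answer: No reduce-reduce conflicts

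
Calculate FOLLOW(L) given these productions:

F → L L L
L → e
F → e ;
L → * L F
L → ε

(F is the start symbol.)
To compute FOLLOW(L), find every occurrence of L on a right-hand side N → α L β: add FIRST(β) \ {ε}, and if β is empty or nullable also add FOLLOW(N). Iterate to a fixed point.

In F → L L L: L is followed by L L, add FIRST(L L) \ {ε} = { '*', 'e' }
  L L is nullable, so also add FOLLOW(F)
In F → L L L: L is followed by L, add FIRST(L) \ {ε} = { '*', 'e' }
  L is nullable, so also add FOLLOW(F)
In F → L L L: L is at the end, add FOLLOW(F)
In L → * L F: L is followed by F, add FIRST(F) \ {ε} = { '*', 'e' }
  F is nullable, so FOLLOW(L) is also included — that is the set being defined, nothing new

The FOLLOW sets referred to above (computed the same way, to a fixed point):
  FOLLOW(F) = { $, '*', 'e' }

Taking the union: FOLLOW(L) = { $, '*', 'e' }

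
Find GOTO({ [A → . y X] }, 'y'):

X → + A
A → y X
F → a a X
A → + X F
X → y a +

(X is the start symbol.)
{ [A → y . X], [X → . + A], [X → . y a +] }

GOTO(I, 'y') = CLOSURE({ [A → αX.β] : [A → α.Xβ] ∈ I, X = 'y' })

Items with dot before 'y', with the dot advanced:
  [A → . y X] → [A → y . X]
Closure of the advanced items:
  [A → y . X] has the dot before X: add [X → . + A], [X → . y a +]

GOTO = { [A → y . X], [X → . + A], [X → . y a +] }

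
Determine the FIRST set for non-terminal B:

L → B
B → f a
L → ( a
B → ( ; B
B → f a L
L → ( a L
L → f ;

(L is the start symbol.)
To compute FIRST(B), examine every production with B on the left-hand side, reading each right-hand side left to right until a non-nullable symbol is reached.

From B → f a:
  - f is a terminal: add 'f' and stop
From B → ( ; B:
  - '(' is a terminal: add '(' and stop
From B → f a L:
  - f is a terminal: add 'f' and stop

Collecting: FIRST(B) = { '(', 'f' }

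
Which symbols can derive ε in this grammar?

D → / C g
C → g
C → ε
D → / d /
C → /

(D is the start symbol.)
{ 'C' }

ε-productions: C → ε
So C is immediately nullable.
No further non-terminal can be added: every production for the remaining non-terminals contains a terminal or a non-nullable non-terminal.
Nullable = { 'C' }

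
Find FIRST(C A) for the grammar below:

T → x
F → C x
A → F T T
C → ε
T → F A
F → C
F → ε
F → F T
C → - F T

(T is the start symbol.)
{ '-', 'x' }

FIRST sets of the non-terminals involved (from the grammar, by fixed-point iteration):
  FIRST(C) = { '-', ε }
  FIRST(A) = { '-', 'x' }

To compute FIRST(C A), process the symbols left to right:
Symbol C is a non-terminal. Add FIRST(C) \ {ε} = { '-' }
C is nullable (ε ∈ FIRST(C)), continue to the next symbol.
Symbol A is a non-terminal. Add FIRST(A) \ {ε} = { '-', 'x' }
A is not nullable (ε ∉ FIRST(A)), so stop here.
FIRST(C A) = { '-', 'x' }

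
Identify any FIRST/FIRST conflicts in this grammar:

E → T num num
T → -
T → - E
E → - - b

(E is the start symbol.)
FIRST sets of the non-terminals at (or reachable through a nullable prefix from) the front of some alternative:
  FIRST(T) = { '-' }

Productions for E:
  E → T num num: FIRST = { '-' }
  E → - - b: FIRST = { '-' }
Productions for T:
  T → -: FIRST = { '-' }
  T → - E: FIRST = { '-' }

Conflict for E: E → T num num and E → - - b
  Overlap: { '-' }
Conflict for T: T → - and T → - E
  Overlap: { '-' }

Answer: Yes. E → T num num / E → '-' '-' b on { '-' }; T → '-' / T → '-' E on { '-' }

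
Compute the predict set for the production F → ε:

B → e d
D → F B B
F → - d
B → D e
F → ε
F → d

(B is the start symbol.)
PREDICT(F → ε) = (FIRST(RHS) \ {ε}) ∪ (FOLLOW(F) if ε ∈ FIRST(RHS), i.e. RHS ⇒* ε)
The right-hand side is ε (FIRST(ε) = { ε }), so the predict set is FOLLOW(F) = { '-', 'd', 'e' }
PREDICT(F → ε) = { '-', 'd', 'e' }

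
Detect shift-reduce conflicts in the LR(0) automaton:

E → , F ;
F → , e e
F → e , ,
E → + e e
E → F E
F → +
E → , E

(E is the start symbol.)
Yes — I1: [F → + .] vs [E → + . e e]

Augment with E' → E and build the canonical LR(0) collection (I0 = CLOSURE({[E' → . E]}), then GOTO on every symbol after a dot until no new states appear). It has 16 states:
  I0: { [E → . + e e], [E → . , E], [E → . , F ;], [E → . F E], [E' → . E], [F → . +], [F → . , e e], [F → . e , ,] }  — shift
  I1: { [E → + . e e], [F → + .] }  — shift, reduce
  I2: { [E → , . E], [E → , . F ;], [E → . + e e], [E → . , E], [E → . , F ;], [E → . F E], [F → , . e e], [F → . +], [F → . , e e], [F → . e , ,] }  — shift
  I3: { [E' → E .] }  — accept
  I4: { [E → . + e e], [E → . , E], [E → . , F ;], [E → . F E], [E → F . E], [F → . +], [F → . , e e], [F → . e , ,] }  — shift
  I5: { [F → e . , ,] }  — shift
  I6: { [F → e , . ,] }  — shift
  I7: { [F → e , , .] }  — reduce
  I8: { [E → F E .] }  — reduce
  I9: { [E → , E .] }  — reduce
  I10: { [E → , F . ;], [E → . + e e], [E → . , E], [E → . , F ;], [E → . F E], [E → F . E], [F → . +], [F → . , e e], [F → . e , ,] }  — shift
  I11: { [F → , e . e], [F → e . , ,] }  — shift
  I12: { [F → , e e .] }  — reduce
  I13: { [E → , F ; .] }  — reduce
  I14: { [E → + e . e] }  — shift
  I15: { [E → + e e .] }  — reduce

I1 contains reduce item [F → + .] and shift item [E → + . e e] — shift-reduce conflict.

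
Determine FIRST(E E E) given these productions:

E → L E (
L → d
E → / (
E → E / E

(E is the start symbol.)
{ '/', 'd' }

FIRST sets of the non-terminals involved (from the grammar, by fixed-point iteration):
  FIRST(E) = { '/', 'd' }

To compute FIRST(E E E), process the symbols left to right:
Symbol E is a non-terminal. Add FIRST(E) \ {ε} = { '/', 'd' }
E is not nullable (ε ∉ FIRST(E)), so stop here.
FIRST(E E E) = { '/', 'd' }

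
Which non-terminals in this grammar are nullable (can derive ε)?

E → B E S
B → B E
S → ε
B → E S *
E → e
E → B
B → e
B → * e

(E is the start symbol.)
ε-productions: S → ε
So S is immediately nullable.
No further non-terminal can be added: every production for the remaining non-terminals contains a terminal or a non-nullable non-terminal.
Nullable = { 'S' }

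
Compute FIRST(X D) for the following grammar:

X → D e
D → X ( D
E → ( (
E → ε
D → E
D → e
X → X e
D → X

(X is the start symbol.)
FIRST sets of the non-terminals involved (from the grammar, by fixed-point iteration):
  FIRST(X) = { '(', 'e' }

To compute FIRST(X D), process the symbols left to right:
Symbol X is a non-terminal. Add FIRST(X) \ {ε} = { '(', 'e' }
X is not nullable (ε ∉ FIRST(X)), so stop here.
FIRST(X D) = { '(', 'e' }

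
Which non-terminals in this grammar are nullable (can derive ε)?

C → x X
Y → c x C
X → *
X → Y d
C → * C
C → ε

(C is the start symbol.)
A non-terminal is nullable if it can derive ε (the empty string): either it has an ε-production, or it has a production whose right-hand side consists entirely of nullable non-terminals.

ε-productions: C → ε
So C is immediately nullable.
No further non-terminal can be added: every production for the remaining non-terminals contains a terminal or a non-nullable non-terminal.
Nullable = { 'C' }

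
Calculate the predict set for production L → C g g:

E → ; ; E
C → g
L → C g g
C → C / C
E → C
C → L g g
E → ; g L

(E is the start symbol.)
PREDICT(L → C g g) = (FIRST(RHS) \ {ε}) ∪ (FOLLOW(L) if ε ∈ FIRST(RHS), i.e. RHS ⇒* ε)
FIRST(C) = { 'g' }
FIRST(C g g) = { 'g' }
ε ∉ FIRST(C g g), so FOLLOW(L) is not added.
PREDICT(L → C g g) = { 'g' }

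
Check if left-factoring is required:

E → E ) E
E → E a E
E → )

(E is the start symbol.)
Yes, E has productions with common prefix 'E'

Left-factoring is needed when two productions for the same non-terminal
share a common prefix on the right-hand side.

Productions for E:
  E → E ) E
  E → E a E
  E → )

Found common prefix 'E' in productions for E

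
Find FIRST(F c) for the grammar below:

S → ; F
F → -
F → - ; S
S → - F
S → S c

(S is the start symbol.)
{ '-' }

FIRST sets of the non-terminals involved (from the grammar, by fixed-point iteration):
  FIRST(F) = { '-' }

To compute FIRST(F c), process the symbols left to right:
Symbol F is a non-terminal. Add FIRST(F) \ {ε} = { '-' }
F is not nullable (ε ∉ FIRST(F)), so stop here.
FIRST(F c) = { '-' }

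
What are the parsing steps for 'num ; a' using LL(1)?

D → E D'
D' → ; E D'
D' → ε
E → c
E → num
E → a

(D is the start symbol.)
LL(1) parsing maintains a stack (initially the start symbol over $) and the input. At each step: if the stack top is a terminal, match it against the current input token; if it is a non-terminal N, replace it with the RHS of M[N, lookahead] (the unique production whose predict set contains the lookahead).

Stack is shown with the top on the left.

Stack     Input      Action
---------------------------
D $       num ; a $  output D → E D'
E D' $    num ; a $  output E → num
num D' $  num ; a $  match 'num'
D' $      ; a $      output D' → ; E D'
; E D' $  ; a $      match ';'
E D' $    a $        output E → a
a D' $    a $        match 'a'
D' $      $          output D' → ε
$         $          accept

The string is accepted.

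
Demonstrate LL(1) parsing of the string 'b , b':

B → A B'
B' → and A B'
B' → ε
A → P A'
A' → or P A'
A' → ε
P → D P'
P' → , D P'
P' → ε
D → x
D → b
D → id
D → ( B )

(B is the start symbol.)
LL(1) parsing maintains a stack (initially the start symbol over $) and the input. At each step: if the stack top is a terminal, match it against the current input token; if it is a non-terminal N, replace it with the RHS of M[N, lookahead] (the unique production whose predict set contains the lookahead).

Stack is shown with the top on the left.

Stack           Input    Action
-------------------------------
B $             b , b $  output B → A B'
A B' $          b , b $  output A → P A'
P A' B' $       b , b $  output P → D P'
D P' A' B' $    b , b $  output D → b
b P' A' B' $    b , b $  match 'b'
P' A' B' $      , b $    output P' → , D P'
, D P' A' B' $  , b $    match ','
D P' A' B' $    b $      output D → b
b P' A' B' $    b $      match 'b'
P' A' B' $      $        output P' → ε
A' B' $         $        output A' → ε
B' $            $        output B' → ε
$               $        accept

The string is accepted.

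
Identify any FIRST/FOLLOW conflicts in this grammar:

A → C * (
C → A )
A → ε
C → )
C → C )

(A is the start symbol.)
Yes. A → C '*' '(' with FOLLOW(A) on { ')' }

Nullable non-terminals: A.
FIRST sets used below: FIRST(C) = { ')' }

A: nullable alternative(s) A → ε; FOLLOW(A) = { $, ')' }
  A → C * (: FIRST \ {ε} = { ')' } — overlaps FOLLOW(A) on { ')' }: CONFLICT
  A → ε: FIRST \ {ε} = { } — this is the only nullable alternative, skip

C has no nullable alternative, so no FIRST/FOLLOW check is needed there.

So the grammar has 1 FIRST/FOLLOW conflict (marked CONFLICT above).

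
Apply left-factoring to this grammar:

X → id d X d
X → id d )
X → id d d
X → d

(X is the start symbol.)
Left-factoring transforms A → αβ₁ | αβ₂ into A → αA' and A' → β₁ | β₂
(α is the longest common prefix among the alternatives). Repeat until
no nonterminal has two alternatives with a common prefix.

Round 1: X has alternatives sharing prefix 'id d'. Introduce X': X → id d X'
  Add: X' → X d
  Add: X' → )
  Add: X' → d

No remaining common prefixes — done.

Resulting grammar:
X → id d X'
X' → X d
X' → )
X' → d
X → d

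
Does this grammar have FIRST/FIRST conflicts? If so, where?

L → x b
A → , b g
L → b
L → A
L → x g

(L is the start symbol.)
FIRST sets of the non-terminals at (or reachable through a nullable prefix from) the front of some alternative:
  FIRST(A) = { ',' }

Productions for L:
  L → x b: FIRST = { 'x' }
  L → b: FIRST = { 'b' }
  L → A: FIRST = { ',' }
  L → x g: FIRST = { 'x' }
A has only one production, so no FIRST/FIRST conflict is possible there.

Conflict for L: L → x b and L → x g
  Overlap: { 'x' }

Answer: Yes. L → x b / L → x g on { 'x' }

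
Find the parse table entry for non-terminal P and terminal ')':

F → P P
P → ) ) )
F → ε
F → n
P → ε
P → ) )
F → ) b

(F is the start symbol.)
To find M[P, ')'], we find productions for P where ')' is in the predict set (PREDICT(N → α) = (FIRST(α) \ {ε}) ∪ (FOLLOW(N) if α ⇒* ε)).

Relevant sets:
  FOLLOW(P) = { $, ')' }

P → ) ) ): PREDICT = { ')' }
  ')' is in predict set, so this production goes in M[P, ')']
P → ε: PREDICT = { $, ')' }
  ')' is in predict set, so this production goes in M[P, ')']
P → ) ): PREDICT = { ')' }
  ')' is in predict set, so this production goes in M[P, ')']

M[P, ')'] = P → ) ) ), P → ε, P → ) )  (a multiply-defined cell — the grammar is not LL(1))

Answer: P → ) ) ), P → ε, P → ) )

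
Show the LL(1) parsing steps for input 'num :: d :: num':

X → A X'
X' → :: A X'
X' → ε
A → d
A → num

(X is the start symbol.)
LL(1) parsing maintains a stack (initially the start symbol over $) and the input. At each step: if the stack top is a terminal, match it against the current input token; if it is a non-terminal N, replace it with the RHS of M[N, lookahead] (the unique production whose predict set contains the lookahead).

Stack is shown with the top on the left.

Stack      Input              Action
------------------------------------
X $        num :: d :: num $  output X → A X'
A X' $     num :: d :: num $  output A → num
num X' $   num :: d :: num $  match 'num'
X' $       :: d :: num $      output X' → :: A X'
:: A X' $  :: d :: num $      match '::'
A X' $     d :: num $         output A → d
d X' $     d :: num $         match 'd'
X' $       :: num $           output X' → :: A X'
:: A X' $  :: num $           match '::'
A X' $     num $              output A → num
num X' $   num $              match 'num'
X' $       $                  output X' → ε
$          $                  accept

The string is accepted.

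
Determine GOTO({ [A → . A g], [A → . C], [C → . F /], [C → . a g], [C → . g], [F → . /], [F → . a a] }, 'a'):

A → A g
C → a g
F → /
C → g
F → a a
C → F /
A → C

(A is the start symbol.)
GOTO(I, 'a') = CLOSURE({ [A → αX.β] : [A → α.Xβ] ∈ I, X = 'a' })

Items with dot before 'a', with the dot advanced:
  [C → . a g] → [C → a . g]
  [F → . a a] → [F → a . a]
Closure adds nothing (no advanced item has the dot before a non-terminal).

GOTO = { [C → a . g], [F → a . a] }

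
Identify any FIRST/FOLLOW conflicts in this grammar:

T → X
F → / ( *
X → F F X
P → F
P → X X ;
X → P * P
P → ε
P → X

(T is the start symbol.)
Yes. P → F with FOLLOW(P) on { '/' }; P → X X ';' with FOLLOW(P) on { '*', '/' }; P → X with FOLLOW(P) on { '*', '/' }

A FIRST/FOLLOW conflict occurs when a non-terminal N has a nullable alternative N → β (β ⇒* ε) and another alternative N → α with FIRST(α) ∩ FOLLOW(N) ≠ ∅: on such a lookahead the parser cannot decide between expanding α and letting N vanish via β.

Nullable non-terminals: P.
FIRST sets used below: FIRST(F) = { '/' }, FIRST(X) = { '*', '/' }

P: nullable alternative(s) P → ε; FOLLOW(P) = { $, '*', '/', ';' }
  P → F: FIRST \ {ε} = { '/' } — overlaps FOLLOW(P) on { '/' }: CONFLICT
  P → X X ;: FIRST \ {ε} = { '*', '/' } — overlaps FOLLOW(P) on { '*', '/' }: CONFLICT
  P → ε: FIRST \ {ε} = { } — this is the only nullable alternative, skip
  P → X: FIRST \ {ε} = { '*', '/' } — overlaps FOLLOW(P) on { '*', '/' }: CONFLICT

F, T, X have no nullable alternative, so no FIRST/FOLLOW check is needed there.

So the grammar has 3 FIRST/FOLLOW conflicts (marked CONFLICT above).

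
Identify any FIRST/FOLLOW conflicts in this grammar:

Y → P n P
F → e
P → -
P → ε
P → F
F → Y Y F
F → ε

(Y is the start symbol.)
A FIRST/FOLLOW conflict occurs when a non-terminal N has a nullable alternative N → β (β ⇒* ε) and another alternative N → α with FIRST(α) ∩ FOLLOW(N) ≠ ∅: on such a lookahead the parser cannot decide between expanding α and letting N vanish via β.

Nullable non-terminals: F, P.
FIRST sets used below: FIRST(Y) = { '-', 'e', 'n' }, FIRST(F) = { '-', 'e', 'n', ε }

F: nullable alternative(s) F → ε; FOLLOW(F) = { $, '-', 'e', 'n' }
  F → e: FIRST \ {ε} = { 'e' } — overlaps FOLLOW(F) on { 'e' }: CONFLICT
  F → Y Y F: FIRST \ {ε} = { '-', 'e', 'n' } — overlaps FOLLOW(F) on { '-', 'e', 'n' }: CONFLICT
  F → ε: FIRST \ {ε} = { } — this is the only nullable alternative, skip

P: nullable alternative(s) P → ε, P → F; FOLLOW(P) = { $, '-', 'e', 'n' }
  P → -: FIRST \ {ε} = { '-' } — overlaps FOLLOW(P) on { '-' }: CONFLICT
  P → ε: FIRST \ {ε} = { } — disjoint from FOLLOW(P)
  P → F: FIRST \ {ε} = { '-', 'e', 'n' } — overlaps FOLLOW(P) on { '-', 'e', 'n' }: CONFLICT

Y has no nullable alternative, so no FIRST/FOLLOW check is needed there.

So the grammar has 4 FIRST/FOLLOW conflicts (marked CONFLICT above).

Answer: Yes. F → e with FOLLOW(F) on { 'e' }; F → Y Y F with FOLLOW(F) on { '-', 'e', 'n' }; P → '-' with FOLLOW(P) on { '-' }; P → F with FOLLOW(P) on { '-', 'e', 'n' }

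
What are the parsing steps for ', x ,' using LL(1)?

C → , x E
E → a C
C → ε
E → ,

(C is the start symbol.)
Stack is shown with the top on the left.

Stack    Input    Action
------------------------
C $      , x , $  output C → , x E
, x E $  , x , $  match ','
x E $    x , $    match 'x'
E $      , $      output E → ,
, $      , $      match ','
$        $        accept

The string is accepted.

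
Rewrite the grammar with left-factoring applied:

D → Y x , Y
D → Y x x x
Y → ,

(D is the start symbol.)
D → Y x D'
D' → , Y
D' → x x
Y → ,

Left-factoring transforms A → αβ₁ | αβ₂ into A → αA' and A' → β₁ | β₂
(α is the longest common prefix among the alternatives). Repeat until
no nonterminal has two alternatives with a common prefix.

Round 1: D has alternatives sharing prefix 'Y x'. Introduce D': D → Y x D'
  Add: D' → , Y
  Add: D' → x x

No remaining common prefixes — done.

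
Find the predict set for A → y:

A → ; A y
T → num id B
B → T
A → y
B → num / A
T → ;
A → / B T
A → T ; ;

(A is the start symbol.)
PREDICT(A → y) = (FIRST(RHS) \ {ε}) ∪ (FOLLOW(A) if ε ∈ FIRST(RHS), i.e. RHS ⇒* ε)
FIRST(y) = { 'y' }
ε ∉ FIRST(y), so FOLLOW(A) is not added.
PREDICT(A → y) = { 'y' }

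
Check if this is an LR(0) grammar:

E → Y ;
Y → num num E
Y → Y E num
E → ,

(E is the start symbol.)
Yes, the grammar is LR(0)

Augment with E' → E and build the canonical LR(0) collection (I0 = CLOSURE({[E' → . E]}), then GOTO on every symbol after a dot until no new states appear). It has 10 states:
  I0: { [E → . ,], [E → . Y ;], [E' → . E], [Y → . Y E num], [Y → . num num E] }  — shift
  I1: { [E → , .] }  — reduce
  I2: { [E' → E .] }  — accept
  I3: { [E → . ,], [E → . Y ;], [E → Y . ;], [Y → . Y E num], [Y → . num num E], [Y → Y . E num] }  — shift
  I4: { [Y → num . num E] }  — shift
  I5: { [E → . ,], [E → . Y ;], [Y → . Y E num], [Y → . num num E], [Y → num num . E] }  — shift
  I6: { [Y → num num E .] }  — reduce
  I7: { [E → Y ; .] }  — reduce
  I8: { [Y → Y E . num] }  — shift
  I9: { [Y → Y E num .] }  — reduce

Every state is either a pure shift/goto state or contains exactly one complete item and nothing to shift — no conflicts. The grammar is LR(0).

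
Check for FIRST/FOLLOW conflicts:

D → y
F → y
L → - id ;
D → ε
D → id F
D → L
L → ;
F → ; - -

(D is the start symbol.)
No FIRST/FOLLOW conflicts.

Nullable non-terminals: D.
FIRST sets used below: FIRST(L) = { '-', ';' }

D: nullable alternative(s) D → ε; FOLLOW(D) = { $ }
  D → y: FIRST \ {ε} = { 'y' } — disjoint from FOLLOW(D)
  D → ε: FIRST \ {ε} = { } — this is the only nullable alternative, skip
  D → id F: FIRST \ {ε} = { 'id' } — disjoint from FOLLOW(D)
  D → L: FIRST \ {ε} = { '-', ';' } — disjoint from FOLLOW(D)

F, L have no nullable alternative, so no FIRST/FOLLOW check is needed there.

No FIRST/FOLLOW conflicts found.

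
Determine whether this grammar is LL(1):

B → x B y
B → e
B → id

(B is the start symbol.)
For B:
  PREDICT(B → x B y) = { 'x' }
  PREDICT(B → e) = { 'e' }
  PREDICT(B → id) = { 'id' }

All predict sets are disjoint. The grammar IS LL(1).

Answer: Yes, the grammar is LL(1).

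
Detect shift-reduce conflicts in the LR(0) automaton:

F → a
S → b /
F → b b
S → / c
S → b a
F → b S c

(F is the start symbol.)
Augment with F' → F and build the canonical LR(0) collection (I0 = CLOSURE({[F' → . F]}), then GOTO on every symbol after a dot until no new states appear). It has 11 states:
  I0: { [F → . a], [F → . b S c], [F → . b b], [F' → . F] }  — shift
  I1: { [F' → F .] }  — accept
  I2: { [F → a .] }  — reduce
  I3: { [F → b . S c], [F → b . b], [S → . / c], [S → . b /], [S → . b a] }  — shift
  I4: { [S → / . c] }  — shift
  I5: { [F → b S . c] }  — shift
  I6: { [F → b b .], [S → b . /], [S → b . a] }  — shift, reduce
  I7: { [S → b / .] }  — reduce
  I8: { [S → b a .] }  — reduce
  I9: { [F → b S c .] }  — reduce
  I10: { [S → / c .] }  — reduce

I6 contains reduce item [F → b b .] and shift items [S → b . /], [S → b . a] — shift-reduce conflict.

Answer: Yes — I6: [F → b b .] vs [S → b . /]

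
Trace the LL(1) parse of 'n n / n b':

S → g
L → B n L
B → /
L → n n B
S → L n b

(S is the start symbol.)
LL(1) parsing maintains a stack (initially the start symbol over $) and the input. At each step: if the stack top is a terminal, match it against the current input token; if it is a non-terminal N, replace it with the RHS of M[N, lookahead] (the unique production whose predict set contains the lookahead).

Stack is shown with the top on the left.

Stack        Input        Action
--------------------------------
S $          n n / n b $  output S → L n b
L n b $      n n / n b $  output L → n n B
n n B n b $  n n / n b $  match 'n'
n B n b $    n / n b $    match 'n'
B n b $      / n b $      output B → /
/ n b $      / n b $      match '/'
n b $        n b $        match 'n'
b $          b $          match 'b'
$            $            accept

The string is accepted.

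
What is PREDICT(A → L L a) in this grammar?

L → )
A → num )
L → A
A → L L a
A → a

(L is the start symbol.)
PREDICT(A → L L a) = (FIRST(RHS) \ {ε}) ∪ (FOLLOW(A) if ε ∈ FIRST(RHS), i.e. RHS ⇒* ε)
FIRST(L) = { ')', 'a', 'num' }
FIRST(L L a) = { ')', 'a', 'num' }
ε ∉ FIRST(L L a), so FOLLOW(A) is not added.
PREDICT(A → L L a) = { ')', 'a', 'num' }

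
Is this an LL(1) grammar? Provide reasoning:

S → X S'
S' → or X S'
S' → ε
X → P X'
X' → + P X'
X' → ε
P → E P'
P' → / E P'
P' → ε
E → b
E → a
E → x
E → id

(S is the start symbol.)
Yes, the grammar is LL(1).

A grammar is LL(1) if for each non-terminal N with multiple productions, the predict sets of those productions are pairwise disjoint, where PREDICT(N → α) = (FIRST(α) \ {ε}) ∪ (FOLLOW(N) if α ⇒* ε).

Relevant sets:
  FOLLOW(S') = { $ }
  FOLLOW(X') = { $, 'or' }
  FOLLOW(P') = { $, '+', 'or' }

For S':
  PREDICT(S' → or X S') = { 'or' }
  PREDICT(S' → ε) = { $ }
For X':
  PREDICT(X' → '+' P X') = { '+' }
  PREDICT(X' → ε) = { $, 'or' }
For P':
  PREDICT(P' → '/' E P') = { '/' }
  PREDICT(P' → ε) = { $, '+', 'or' }
For E:
  PREDICT(E → b) = { 'b' }
  PREDICT(E → a) = { 'a' }
  PREDICT(E → x) = { 'x' }
  PREDICT(E → id) = { 'id' }
S, X, P have a single production, so nothing to check there.

All predict sets are disjoint. The grammar IS LL(1).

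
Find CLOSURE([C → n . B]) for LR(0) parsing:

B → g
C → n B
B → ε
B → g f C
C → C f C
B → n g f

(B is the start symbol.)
{ [B → . g f C], [B → . g], [B → . n g f], [B → .], [C → n . B] }

To compute CLOSURE, for each item [A → α.Bβ] where B is a non-terminal, add [B → .γ] for all productions B → γ; repeat for the newly added items until nothing changes.

Start with: [C → n . B]
  [C → n . B] has the dot before B: add [B → . g], [B → .], [B → . g f C], [B → . n g f]
No further items can be added.

CLOSURE = { [B → . g f C], [B → . g], [B → . n g f], [B → .], [C → n . B] }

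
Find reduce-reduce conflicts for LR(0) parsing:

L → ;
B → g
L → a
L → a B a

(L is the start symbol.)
No reduce-reduce conflicts

Augment with L' → L and build the canonical LR(0) collection (I0 = CLOSURE({[L' → . L]}), then GOTO on every symbol after a dot until no new states appear). It has 7 states:
  I0: { [L → . ;], [L → . a B a], [L → . a], [L' → . L] }  — shift
  I1: { [L → ; .] }  — reduce
  I2: { [L' → L .] }  — accept
  I3: { [B → . g], [L → a . B a], [L → a .] }  — shift, reduce
  I4: { [L → a B . a] }  — shift
  I5: { [B → g .] }  — reduce
  I6: { [L → a B a .] }  — reduce

No state contains more than one complete item.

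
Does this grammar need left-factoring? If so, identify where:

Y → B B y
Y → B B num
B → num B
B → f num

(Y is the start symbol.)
Yes, Y has productions with common prefix 'B B'

Left-factoring is needed when two productions for the same non-terminal
share a common prefix on the right-hand side.

Productions for Y:
  Y → B B y
  Y → B B num
Productions for B:
  B → num B
  B → f num

Found common prefix 'B B' in productions for Y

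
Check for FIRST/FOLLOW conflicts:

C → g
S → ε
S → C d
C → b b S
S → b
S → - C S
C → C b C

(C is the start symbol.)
Yes. S → C d with FOLLOW(S) on { 'b', 'g' }; S → b with FOLLOW(S) on { 'b' }; S → '-' C S with FOLLOW(S) on { '-' }

A FIRST/FOLLOW conflict occurs when a non-terminal N has a nullable alternative N → β (β ⇒* ε) and another alternative N → α with FIRST(α) ∩ FOLLOW(N) ≠ ∅: on such a lookahead the parser cannot decide between expanding α and letting N vanish via β.

Nullable non-terminals: S.
FIRST sets used below: FIRST(C) = { 'b', 'g' }

S: nullable alternative(s) S → ε; FOLLOW(S) = { $, '-', 'b', 'd', 'g' }
  S → ε: FIRST \ {ε} = { } — this is the only nullable alternative, skip
  S → C d: FIRST \ {ε} = { 'b', 'g' } — overlaps FOLLOW(S) on { 'b', 'g' }: CONFLICT
  S → b: FIRST \ {ε} = { 'b' } — overlaps FOLLOW(S) on { 'b' }: CONFLICT
  S → - C S: FIRST \ {ε} = { '-' } — overlaps FOLLOW(S) on { '-' }: CONFLICT

C has no nullable alternative, so no FIRST/FOLLOW check is needed there.

So the grammar has 3 FIRST/FOLLOW conflicts (marked CONFLICT above).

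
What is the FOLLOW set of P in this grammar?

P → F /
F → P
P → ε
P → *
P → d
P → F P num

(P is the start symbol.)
{ $, '*', '/', 'd', 'num' }

To compute FOLLOW(P), find every occurrence of P on a right-hand side N → α P β: add FIRST(β) \ {ε}, and if β is empty or nullable also add FOLLOW(N). Iterate to a fixed point.

P is the start symbol, so $ ∈ FOLLOW(P).
In F → P: P is at the end, add FOLLOW(F)
In P → F P num: P is followed by num, add FIRST(num) \ {ε} = { 'num' }

The FOLLOW sets referred to above (computed the same way, to a fixed point):
  FOLLOW(F) = { '*', '/', 'd', 'num' }

Taking the union: FOLLOW(P) = { $, '*', '/', 'd', 'num' }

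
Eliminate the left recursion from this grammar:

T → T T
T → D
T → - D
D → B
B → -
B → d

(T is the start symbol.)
T is directly left-recursive. The standard transformation for
  A → A α₁ | ... | A α_m | β₁ | ... | β_n
is
  A  → β₁ A' | ... | β_n A'
  A' → α₁ A' | ... | α_m A' | ε

T → D becomes T → D T'
T → - D becomes T → - D T'
T → T T becomes T' → T T'
Add T' → ε

Productions for other non-terminals are unchanged:
  D → B
  B → -
  B → d

Resulting grammar:
T → D T'
T → - D T'
T' → T T'
T' → ε
D → B
B → -
B → d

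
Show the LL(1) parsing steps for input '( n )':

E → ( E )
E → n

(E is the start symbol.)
Stack is shown with the top on the left.

Stack    Input    Action
------------------------
E $      ( n ) $  output E → ( E )
( E ) $  ( n ) $  match '('
E ) $    n ) $    output E → n
n ) $    n ) $    match 'n'
) $      ) $      match ')'
$        $        accept

The string is accepted.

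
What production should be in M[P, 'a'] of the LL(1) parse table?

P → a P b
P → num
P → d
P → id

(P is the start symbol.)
To find M[P, 'a'], we find productions for P where 'a' is in the predict set (PREDICT(N → α) = (FIRST(α) \ {ε}) ∪ (FOLLOW(N) if α ⇒* ε)).

P → a P b: PREDICT = { 'a' }
  'a' is in predict set, so this production goes in M[P, 'a']
P → num: PREDICT = { 'num' }
P → d: PREDICT = { 'd' }
P → id: PREDICT = { 'id' }

M[P, 'a'] = P → a P b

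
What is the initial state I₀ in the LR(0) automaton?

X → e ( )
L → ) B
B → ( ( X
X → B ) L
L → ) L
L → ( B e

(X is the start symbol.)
{ [B → . ( ( X], [X → . B ) L], [X → . e ( )], [X' → . X] }

First, augment the grammar with X' → X
I₀ = CLOSURE({ [X' → . X] }):
  [X' → . X] has the dot before X: add [X → . e ( )], [X → . B ) L]
  [X → . B ) L] has the dot before B: add [B → . ( ( X]
No further items can be added.

I₀ = { [B → . ( ( X], [X → . B ) L], [X → . e ( )], [X' → . X] }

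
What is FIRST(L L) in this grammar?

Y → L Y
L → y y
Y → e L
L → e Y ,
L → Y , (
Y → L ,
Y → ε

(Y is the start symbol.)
{ ',', 'e', 'y' }

FIRST sets of the non-terminals involved (from the grammar, by fixed-point iteration):
  FIRST(L) = { ',', 'e', 'y' }

To compute FIRST(L L), process the symbols left to right:
Symbol L is a non-terminal. Add FIRST(L) \ {ε} = { ',', 'e', 'y' }
L is not nullable (ε ∉ FIRST(L)), so stop here.
FIRST(L L) = { ',', 'e', 'y' }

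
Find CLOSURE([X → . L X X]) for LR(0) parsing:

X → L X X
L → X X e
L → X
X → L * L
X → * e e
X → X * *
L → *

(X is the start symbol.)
{ [L → . *], [L → . X X e], [L → . X], [X → . * e e], [X → . L * L], [X → . L X X], [X → . X * *] }

To compute CLOSURE, for each item [A → α.Bβ] where B is a non-terminal, add [B → .γ] for all productions B → γ; repeat for the newly added items until nothing changes.

Start with: [X → . L X X]
  [X → . L X X] has the dot before L: add [L → . X X e], [L → . X], [L → . *]
  [L → . X X e] has the dot before X: add [X → . L * L], [X → . * e e], [X → . X * *]
No further items can be added.

CLOSURE = { [L → . *], [L → . X X e], [L → . X], [X → . * e e], [X → . L * L], [X → . L X X], [X → . X * *] }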